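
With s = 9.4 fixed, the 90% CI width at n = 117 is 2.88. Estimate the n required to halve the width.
n ≈ 468

CI width ∝ 1/√n
To reduce width by factor 2, need √n to grow by 2 → need 2² = 4 times as many samples.

Current: n = 117, width = 2.88
New: n = 468, width ≈ 1.43

Width reduced by factor of 2.88/1.43 = 2.01.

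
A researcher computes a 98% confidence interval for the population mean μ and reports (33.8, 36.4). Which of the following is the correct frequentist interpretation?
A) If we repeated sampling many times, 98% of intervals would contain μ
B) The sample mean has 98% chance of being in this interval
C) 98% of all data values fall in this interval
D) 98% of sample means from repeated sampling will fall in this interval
A

A) Correct — this is the frequentist long-run coverage interpretation.
B) Wrong — x̄ is observed and sits in the interval by construction.
C) Wrong — a CI is about the parameter μ, not individual data values.
D) Wrong — coverage applies to intervals containing μ, not to future x̄ values.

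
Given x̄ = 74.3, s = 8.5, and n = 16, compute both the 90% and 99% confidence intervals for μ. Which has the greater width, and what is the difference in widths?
99% CI is wider by 5.07

df = 15
90% CI: t* = 1.753, (70.57, 78.03), width = 2 · t* · s/√n = 7.45
99% CI: t* = 2.947, (68.04, 80.56), width = 2 · t* · s/√n = 12.52

The 99% CI is wider by 12.52 - 7.45 = 5.07.
Higher confidence requires a wider interval.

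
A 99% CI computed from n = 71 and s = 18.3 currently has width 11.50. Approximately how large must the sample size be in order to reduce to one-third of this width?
n ≈ 639

CI width ∝ 1/√n
To reduce width by factor 3, need √n to grow by 3 → need 3² = 9 times as many samples.

Current: n = 71, width = 11.50
New: n = 639, width ≈ 3.74

Width reduced by factor of 11.50/3.74 = 3.07.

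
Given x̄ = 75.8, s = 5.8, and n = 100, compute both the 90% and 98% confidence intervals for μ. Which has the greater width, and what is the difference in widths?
98% CI is wider by 0.81

df = 99
90% CI: t* = 1.660, (74.84, 76.76), width = 2 · t* · s/√n = 1.93
98% CI: t* = 2.365, (74.43, 77.17), width = 2 · t* · s/√n = 2.74

The 98% CI is wider by 2.74 - 1.93 = 0.81.
Higher confidence requires a wider interval.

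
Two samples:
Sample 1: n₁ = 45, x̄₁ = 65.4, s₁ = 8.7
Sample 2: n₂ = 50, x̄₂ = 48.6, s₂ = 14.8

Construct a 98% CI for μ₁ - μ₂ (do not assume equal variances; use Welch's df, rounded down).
(10.95, 22.65)

Difference: x̄₁ - x̄₂ = 16.80
SE = √(s₁²/n₁ + s₂²/n₂) = √(8.7²/45 + 14.8²/50) = 2.4623
df = 80.62 → 80 (Welch–Satterthwaite, rounded down)
t* = 2.374

CI: 16.80 ± 2.374 · 2.4623 = 16.80 ± 5.85 = (10.95, 22.65)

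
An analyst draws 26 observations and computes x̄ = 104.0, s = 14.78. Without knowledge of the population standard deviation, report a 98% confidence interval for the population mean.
(96.80, 111.20)

t-interval (σ unknown):
df = n - 1 = 25
t* = 2.485 for 98% confidence

Margin of error = t* · s/√n = 2.485 · 14.78/√26 = 7.20

CI: (96.80, 111.20)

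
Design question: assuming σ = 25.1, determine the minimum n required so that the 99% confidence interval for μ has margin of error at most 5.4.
n ≥ 144

For margin E ≤ 5.4:
n ≥ (z* · σ / E)²
n ≥ (2.576 · 25.1 / 5.4)²
n ≥ 143.37

Minimum n = 144 (rounding up)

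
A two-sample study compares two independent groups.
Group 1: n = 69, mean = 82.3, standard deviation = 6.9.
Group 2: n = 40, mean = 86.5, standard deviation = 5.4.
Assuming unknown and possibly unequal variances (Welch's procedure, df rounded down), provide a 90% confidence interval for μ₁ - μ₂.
(-6.18, -2.22)

Difference: x̄₁ - x̄₂ = -4.20
SE = √(s₁²/n₁ + s₂²/n₂) = √(6.9²/69 + 5.4²/40) = 1.1912
df = 97.61 → 97 (Welch–Satterthwaite, rounded down)
t* = 1.661

CI: -4.20 ± 1.661 · 1.1912 = -4.20 ± 1.98 = (-6.18, -2.22)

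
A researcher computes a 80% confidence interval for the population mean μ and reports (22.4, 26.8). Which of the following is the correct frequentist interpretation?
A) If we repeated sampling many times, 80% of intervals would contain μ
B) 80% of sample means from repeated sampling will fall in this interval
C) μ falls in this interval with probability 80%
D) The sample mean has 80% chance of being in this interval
A

A) Correct — this is the frequentist long-run coverage interpretation.
B) Wrong — coverage applies to intervals containing μ, not to future x̄ values.
C) Wrong — μ is fixed; the randomness lives in the interval, not in μ.
D) Wrong — x̄ is observed and sits in the interval by construction.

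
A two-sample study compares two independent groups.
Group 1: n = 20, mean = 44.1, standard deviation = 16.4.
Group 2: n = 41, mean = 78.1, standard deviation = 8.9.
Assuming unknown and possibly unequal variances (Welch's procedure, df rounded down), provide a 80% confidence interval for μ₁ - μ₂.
(-39.17, -28.83)

Difference: x̄₁ - x̄₂ = -34.00
SE = √(s₁²/n₁ + s₂²/n₂) = √(16.4²/20 + 8.9²/41) = 3.9217
df = 24.61 → 24 (Welch–Satterthwaite, rounded down)
t* = 1.318

CI: -34.00 ± 1.318 · 3.9217 = -34.00 ± 5.17 = (-39.17, -28.83)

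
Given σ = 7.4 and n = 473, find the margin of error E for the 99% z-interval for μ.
Margin of error = 0.88

Margin of error = z* · σ/√n
= 2.576 · 7.4/√473
= 2.576 · 7.4/21.7486
= 0.88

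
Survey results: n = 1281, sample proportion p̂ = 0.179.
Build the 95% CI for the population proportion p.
(0.158, 0.200)

Proportion CI:
SE = √(p̂(1-p̂)/n) = √(0.179 · 0.821 / 1281) = 0.01071

z* = 1.960
Margin = z* · SE = 1.960 · 0.01071 = 0.0210

CI: 0.179 ± 0.0210 = (0.158, 0.200)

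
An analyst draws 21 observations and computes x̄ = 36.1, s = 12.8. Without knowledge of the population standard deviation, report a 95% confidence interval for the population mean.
(30.27, 41.93)

t-interval (σ unknown):
df = n - 1 = 20
t* = 2.086 for 95% confidence

Margin of error = t* · s/√n = 2.086 · 12.8/√21 = 5.83

CI: (30.27, 41.93)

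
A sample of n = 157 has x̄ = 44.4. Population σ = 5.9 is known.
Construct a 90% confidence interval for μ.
(43.63, 45.17)

z-interval (σ known):
z* = 1.645 for 90% confidence

Margin of error = z* · σ/√n = 1.645 · 5.9/√157 = 0.77

CI: (44.4 - 0.77, 44.4 + 0.77) = (43.63, 45.17)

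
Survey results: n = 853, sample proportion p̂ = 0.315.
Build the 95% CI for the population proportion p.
(0.284, 0.346)

Proportion CI:
SE = √(p̂(1-p̂)/n) = √(0.315 · 0.685 / 853) = 0.01590

z* = 1.960
Margin = z* · SE = 1.960 · 0.01590 = 0.0312

CI: 0.315 ± 0.0312 = (0.284, 0.346)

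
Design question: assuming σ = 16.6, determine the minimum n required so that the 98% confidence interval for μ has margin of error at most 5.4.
n ≥ 52

For margin E ≤ 5.4:
n ≥ (z* · σ / E)²
n ≥ (2.326 · 16.6 / 5.4)²
n ≥ 51.13

Minimum n = 52 (rounding up)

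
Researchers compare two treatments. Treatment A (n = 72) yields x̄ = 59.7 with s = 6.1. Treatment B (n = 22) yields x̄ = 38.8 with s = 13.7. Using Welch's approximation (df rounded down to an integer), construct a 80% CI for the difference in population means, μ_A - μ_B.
(16.93, 24.87)

Difference: x̄₁ - x̄₂ = 20.90
SE = √(s₁²/n₁ + s₂²/n₂) = √(6.1²/72 + 13.7²/22) = 3.0080
df = 23.60 → 23 (Welch–Satterthwaite, rounded down)
t* = 1.319

CI: 20.90 ± 1.319 · 3.0080 = 20.90 ± 3.97 = (16.93, 24.87)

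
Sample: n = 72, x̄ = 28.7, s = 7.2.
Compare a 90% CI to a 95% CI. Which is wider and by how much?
95% CI is wider by 0.55

df = 71
90% CI: t* = 1.667, (27.29, 30.11), width = 2 · t* · s/√n = 2.83
95% CI: t* = 1.994, (27.01, 30.39), width = 2 · t* · s/√n = 3.38

The 95% CI is wider by 3.38 - 2.83 = 0.55.
Higher confidence requires a wider interval.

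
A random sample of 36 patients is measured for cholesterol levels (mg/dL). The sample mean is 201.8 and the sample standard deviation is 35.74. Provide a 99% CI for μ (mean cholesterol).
(185.57, 218.03)

t-interval (σ unknown):
df = n - 1 = 35
t* = 2.724 for 99% confidence

Margin of error = t* · s/√n = 2.724 · 35.74/√36 = 16.23

CI: (185.57, 218.03)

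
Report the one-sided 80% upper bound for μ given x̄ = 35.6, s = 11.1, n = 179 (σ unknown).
μ ≤ 36.30

Upper bound (one-sided):
t* = 0.844 (one-sided for 80%)
Upper bound = x̄ + t* · s/√n = 35.6 + 0.844 · 11.1/√179 = 36.30

We are 80% confident that μ ≤ 36.30.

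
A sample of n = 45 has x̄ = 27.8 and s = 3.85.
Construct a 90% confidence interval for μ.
(26.84, 28.76)

t-interval (σ unknown):
df = n - 1 = 44
t* = 1.680 for 90% confidence

Margin of error = t* · s/√n = 1.680 · 3.85/√45 = 0.96

CI: (26.84, 28.76)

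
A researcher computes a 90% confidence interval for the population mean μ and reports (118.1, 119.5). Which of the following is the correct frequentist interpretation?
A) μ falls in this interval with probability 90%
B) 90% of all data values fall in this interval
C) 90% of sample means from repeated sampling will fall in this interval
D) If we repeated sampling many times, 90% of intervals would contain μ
D

A) Wrong — μ is fixed; the randomness lives in the interval, not in μ.
B) Wrong — a CI is about the parameter μ, not individual data values.
C) Wrong — coverage applies to intervals containing μ, not to future x̄ values.
D) Correct — this is the frequentist long-run coverage interpretation.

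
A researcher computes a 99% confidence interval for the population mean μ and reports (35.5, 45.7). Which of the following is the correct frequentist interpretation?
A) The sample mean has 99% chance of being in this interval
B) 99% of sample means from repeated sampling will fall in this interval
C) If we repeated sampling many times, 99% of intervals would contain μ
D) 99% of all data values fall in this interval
C

A) Wrong — x̄ is observed and sits in the interval by construction.
B) Wrong — coverage applies to intervals containing μ, not to future x̄ values.
C) Correct — this is the frequentist long-run coverage interpretation.
D) Wrong — a CI is about the parameter μ, not individual data values.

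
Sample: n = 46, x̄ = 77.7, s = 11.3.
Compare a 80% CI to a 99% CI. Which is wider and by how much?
99% CI is wider by 4.62

df = 45
80% CI: t* = 1.301, (75.53, 79.87), width = 2 · t* · s/√n = 4.34
99% CI: t* = 2.690, (73.22, 82.18), width = 2 · t* · s/√n = 8.96

The 99% CI is wider by 8.96 - 4.34 = 4.62.
Higher confidence requires a wider interval.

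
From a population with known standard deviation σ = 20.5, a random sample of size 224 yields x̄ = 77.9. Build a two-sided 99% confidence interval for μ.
(74.37, 81.43)

z-interval (σ known):
z* = 2.576 for 99% confidence

Margin of error = z* · σ/√n = 2.576 · 20.5/√224 = 3.53

CI: (77.9 - 3.53, 77.9 + 3.53) = (74.37, 81.43)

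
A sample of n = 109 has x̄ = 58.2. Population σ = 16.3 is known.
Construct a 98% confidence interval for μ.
(54.57, 61.83)

z-interval (σ known):
z* = 2.326 for 98% confidence

Margin of error = z* · σ/√n = 2.326 · 16.3/√109 = 3.63

CI: (58.2 - 3.63, 58.2 + 3.63) = (54.57, 61.83)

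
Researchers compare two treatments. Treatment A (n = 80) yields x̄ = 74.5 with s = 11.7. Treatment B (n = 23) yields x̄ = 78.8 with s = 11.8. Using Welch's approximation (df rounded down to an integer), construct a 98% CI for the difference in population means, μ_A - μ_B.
(-11.09, 2.49)

Difference: x̄₁ - x̄₂ = -4.30
SE = √(s₁²/n₁ + s₂²/n₂) = √(11.7²/80 + 11.8²/23) = 2.7866
df = 35.41 → 35 (Welch–Satterthwaite, rounded down)
t* = 2.438

CI: -4.30 ± 2.438 · 2.7866 = -4.30 ± 6.79 = (-11.09, 2.49)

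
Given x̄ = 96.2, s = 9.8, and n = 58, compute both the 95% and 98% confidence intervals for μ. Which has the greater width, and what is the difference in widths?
98% CI is wider by 1.01

df = 57
95% CI: t* = 2.002, (93.62, 98.78), width = 2 · t* · s/√n = 5.15
98% CI: t* = 2.394, (93.12, 99.28), width = 2 · t* · s/√n = 6.16

The 98% CI is wider by 6.16 - 5.15 = 1.01.
Higher confidence requires a wider interval.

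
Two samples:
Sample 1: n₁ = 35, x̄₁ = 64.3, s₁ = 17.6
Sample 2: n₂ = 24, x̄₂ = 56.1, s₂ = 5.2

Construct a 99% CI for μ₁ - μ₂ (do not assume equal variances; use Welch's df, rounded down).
(-0.32, 16.72)

Difference: x̄₁ - x̄₂ = 8.20
SE = √(s₁²/n₁ + s₂²/n₂) = √(17.6²/35 + 5.2²/24) = 3.1586
df = 42.20 → 42 (Welch–Satterthwaite, rounded down)
t* = 2.698

CI: 8.20 ± 2.698 · 3.1586 = 8.20 ± 8.52 = (-0.32, 16.72)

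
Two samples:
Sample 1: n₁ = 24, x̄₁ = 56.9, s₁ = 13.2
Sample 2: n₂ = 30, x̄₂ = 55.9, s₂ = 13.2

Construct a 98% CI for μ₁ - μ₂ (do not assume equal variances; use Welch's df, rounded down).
(-7.69, 9.69)

Difference: x̄₁ - x̄₂ = 1.00
SE = √(s₁²/n₁ + s₂²/n₂) = √(13.2²/24 + 13.2²/30) = 3.6150
df = 49.43 → 49 (Welch–Satterthwaite, rounded down)
t* = 2.405

CI: 1.00 ± 2.405 · 3.6150 = 1.00 ± 8.69 = (-7.69, 9.69)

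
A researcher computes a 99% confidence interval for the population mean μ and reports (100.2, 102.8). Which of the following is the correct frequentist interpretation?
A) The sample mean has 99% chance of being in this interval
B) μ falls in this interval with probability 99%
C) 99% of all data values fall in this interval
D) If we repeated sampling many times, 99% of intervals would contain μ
D

A) Wrong — x̄ is observed and sits in the interval by construction.
B) Wrong — μ is fixed; the randomness lives in the interval, not in μ.
C) Wrong — a CI is about the parameter μ, not individual data values.
D) Correct — this is the frequentist long-run coverage interpretation.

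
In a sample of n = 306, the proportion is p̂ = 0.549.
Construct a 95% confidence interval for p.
(0.493, 0.605)

Proportion CI:
SE = √(p̂(1-p̂)/n) = √(0.549 · 0.451 / 306) = 0.02845

z* = 1.960
Margin = z* · SE = 1.960 · 0.02845 = 0.0558

CI: 0.549 ± 0.0558 = (0.493, 0.605)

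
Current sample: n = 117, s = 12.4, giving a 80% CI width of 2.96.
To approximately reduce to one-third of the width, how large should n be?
n ≈ 1053

CI width ∝ 1/√n
To reduce width by factor 3, need √n to grow by 3 → need 3² = 9 times as many samples.

Current: n = 117, width = 2.96
New: n = 1053, width ≈ 0.98

Width reduced by factor of 2.96/0.98 = 3.02.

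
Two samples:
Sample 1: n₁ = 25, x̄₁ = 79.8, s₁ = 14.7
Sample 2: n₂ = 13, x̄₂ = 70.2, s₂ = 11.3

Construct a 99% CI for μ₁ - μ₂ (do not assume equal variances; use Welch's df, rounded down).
(-2.22, 21.42)

Difference: x̄₁ - x̄₂ = 9.60
SE = √(s₁²/n₁ + s₂²/n₂) = √(14.7²/25 + 11.3²/13) = 4.2972
df = 30.57 → 30 (Welch–Satterthwaite, rounded down)
t* = 2.750

CI: 9.60 ± 2.750 · 4.2972 = 9.60 ± 11.82 = (-2.22, 21.42)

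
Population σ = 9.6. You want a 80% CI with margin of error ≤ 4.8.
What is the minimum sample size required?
n ≥ 7

For margin E ≤ 4.8:
n ≥ (z* · σ / E)²
n ≥ (1.282 · 9.6 / 4.8)²
n ≥ 6.57

Minimum n = 7 (rounding up)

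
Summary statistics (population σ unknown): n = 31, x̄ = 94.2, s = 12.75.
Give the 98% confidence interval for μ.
(88.57, 99.83)

t-interval (σ unknown):
df = n - 1 = 30
t* = 2.457 for 98% confidence

Margin of error = t* · s/√n = 2.457 · 12.75/√31 = 5.63

CI: (88.57, 99.83)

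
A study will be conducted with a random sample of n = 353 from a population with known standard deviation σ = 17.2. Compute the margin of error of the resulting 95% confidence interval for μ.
Margin of error = 1.79

Margin of error = z* · σ/√n
= 1.960 · 17.2/√353
= 1.960 · 17.2/18.7883
= 1.79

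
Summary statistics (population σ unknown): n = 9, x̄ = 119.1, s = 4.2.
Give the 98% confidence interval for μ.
(115.05, 123.15)

t-interval (σ unknown):
df = n - 1 = 8
t* = 2.896 for 98% confidence

Margin of error = t* · s/√n = 2.896 · 4.2/√9 = 4.05

CI: (115.05, 123.15)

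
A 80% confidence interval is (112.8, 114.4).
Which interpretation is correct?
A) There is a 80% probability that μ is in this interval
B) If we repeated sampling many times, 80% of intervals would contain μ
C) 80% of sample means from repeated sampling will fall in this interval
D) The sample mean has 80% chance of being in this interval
B

A) Wrong — μ is fixed; the randomness lives in the interval, not in μ.
B) Correct — this is the frequentist long-run coverage interpretation.
C) Wrong — coverage applies to intervals containing μ, not to future x̄ values.
D) Wrong — x̄ is observed and sits in the interval by construction.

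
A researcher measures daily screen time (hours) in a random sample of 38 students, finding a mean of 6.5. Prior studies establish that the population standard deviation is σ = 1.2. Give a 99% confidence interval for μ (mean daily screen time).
(6.00, 7.00)

z-interval (σ known):
z* = 2.576 for 99% confidence

Margin of error = z* · σ/√n = 2.576 · 1.2/√38 = 0.50

CI: (6.5 - 0.50, 6.5 + 0.50) = (6.00, 7.00)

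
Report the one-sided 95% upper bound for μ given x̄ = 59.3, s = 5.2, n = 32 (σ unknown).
μ ≤ 60.86

Upper bound (one-sided):
t* = 1.696 (one-sided for 95%)
Upper bound = x̄ + t* · s/√n = 59.3 + 1.696 · 5.2/√32 = 60.86

We are 95% confident that μ ≤ 60.86.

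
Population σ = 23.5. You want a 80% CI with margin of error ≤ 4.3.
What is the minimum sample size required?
n ≥ 50

For margin E ≤ 4.3:
n ≥ (z* · σ / E)²
n ≥ (1.282 · 23.5 / 4.3)²
n ≥ 49.09

Minimum n = 50 (rounding up)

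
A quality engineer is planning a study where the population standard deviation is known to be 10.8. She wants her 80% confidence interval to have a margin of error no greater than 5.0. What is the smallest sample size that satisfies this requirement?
n ≥ 8

For margin E ≤ 5.0:
n ≥ (z* · σ / E)²
n ≥ (1.282 · 10.8 / 5.0)²
n ≥ 7.67

Minimum n = 8 (rounding up)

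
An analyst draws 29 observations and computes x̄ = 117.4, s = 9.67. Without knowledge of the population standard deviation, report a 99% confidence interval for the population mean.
(112.44, 122.36)

t-interval (σ unknown):
df = n - 1 = 28
t* = 2.763 for 99% confidence

Margin of error = t* · s/√n = 2.763 · 9.67/√29 = 4.96

CI: (112.44, 122.36)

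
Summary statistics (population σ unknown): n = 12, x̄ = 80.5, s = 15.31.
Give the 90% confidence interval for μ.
(72.56, 88.44)

t-interval (σ unknown):
df = n - 1 = 11
t* = 1.796 for 90% confidence

Margin of error = t* · s/√n = 1.796 · 15.31/√12 = 7.94

CI: (72.56, 88.44)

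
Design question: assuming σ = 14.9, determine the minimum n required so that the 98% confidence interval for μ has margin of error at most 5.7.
n ≥ 37

For margin E ≤ 5.7:
n ≥ (z* · σ / E)²
n ≥ (2.326 · 14.9 / 5.7)²
n ≥ 36.97

Minimum n = 37 (rounding up)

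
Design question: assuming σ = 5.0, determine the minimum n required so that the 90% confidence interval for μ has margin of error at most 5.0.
n ≥ 3

For margin E ≤ 5.0:
n ≥ (z* · σ / E)²
n ≥ (1.645 · 5.0 / 5.0)²
n ≥ 2.71

Minimum n = 3 (rounding up)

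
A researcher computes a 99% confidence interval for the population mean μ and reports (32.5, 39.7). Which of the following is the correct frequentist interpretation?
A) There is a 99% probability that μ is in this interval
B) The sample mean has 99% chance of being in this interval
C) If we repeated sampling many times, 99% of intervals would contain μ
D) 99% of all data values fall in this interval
C

A) Wrong — μ is fixed; the randomness lives in the interval, not in μ.
B) Wrong — x̄ is observed and sits in the interval by construction.
C) Correct — this is the frequentist long-run coverage interpretation.
D) Wrong — a CI is about the parameter μ, not individual data values.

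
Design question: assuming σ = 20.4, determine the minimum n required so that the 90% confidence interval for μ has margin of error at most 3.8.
n ≥ 78

For margin E ≤ 3.8:
n ≥ (z* · σ / E)²
n ≥ (1.645 · 20.4 / 3.8)²
n ≥ 77.99

Minimum n = 78 (rounding up)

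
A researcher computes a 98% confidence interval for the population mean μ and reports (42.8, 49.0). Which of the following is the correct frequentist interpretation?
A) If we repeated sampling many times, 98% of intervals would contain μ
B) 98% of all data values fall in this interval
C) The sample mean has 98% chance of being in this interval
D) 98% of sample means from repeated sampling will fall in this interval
A

A) Correct — this is the frequentist long-run coverage interpretation.
B) Wrong — a CI is about the parameter μ, not individual data values.
C) Wrong — x̄ is observed and sits in the interval by construction.
D) Wrong — coverage applies to intervals containing μ, not to future x̄ values.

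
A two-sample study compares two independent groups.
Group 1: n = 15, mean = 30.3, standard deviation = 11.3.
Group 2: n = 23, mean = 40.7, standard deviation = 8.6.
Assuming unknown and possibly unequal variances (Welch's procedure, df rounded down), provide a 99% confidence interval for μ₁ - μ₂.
(-19.98, -0.82)

Difference: x̄₁ - x̄₂ = -10.40
SE = √(s₁²/n₁ + s₂²/n₂) = √(11.3²/15 + 8.6²/23) = 3.4247
df = 24.36 → 24 (Welch–Satterthwaite, rounded down)
t* = 2.797

CI: -10.40 ± 2.797 · 3.4247 = -10.40 ± 9.58 = (-19.98, -0.82)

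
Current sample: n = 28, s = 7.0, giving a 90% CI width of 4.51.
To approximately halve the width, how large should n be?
n ≈ 112

CI width ∝ 1/√n
To reduce width by factor 2, need √n to grow by 2 → need 2² = 4 times as many samples.

Current: n = 28, width = 4.51
New: n = 112, width ≈ 2.19

Width reduced by factor of 4.51/2.19 = 2.06.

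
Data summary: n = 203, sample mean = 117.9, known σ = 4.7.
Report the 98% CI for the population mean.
(117.13, 118.67)

z-interval (σ known):
z* = 2.326 for 98% confidence

Margin of error = z* · σ/√n = 2.326 · 4.7/√203 = 0.77

CI: (117.9 - 0.77, 117.9 + 0.77) = (117.13, 118.67)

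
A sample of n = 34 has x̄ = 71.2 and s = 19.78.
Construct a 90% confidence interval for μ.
(65.46, 76.94)

t-interval (σ unknown):
df = n - 1 = 33
t* = 1.692 for 90% confidence

Margin of error = t* · s/√n = 1.692 · 19.78/√34 = 5.74

CI: (65.46, 76.94)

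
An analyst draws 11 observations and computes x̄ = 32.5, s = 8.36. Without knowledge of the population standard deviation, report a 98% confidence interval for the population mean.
(25.53, 39.47)

t-interval (σ unknown):
df = n - 1 = 10
t* = 2.764 for 98% confidence

Margin of error = t* · s/√n = 2.764 · 8.36/√11 = 6.97

CI: (25.53, 39.47)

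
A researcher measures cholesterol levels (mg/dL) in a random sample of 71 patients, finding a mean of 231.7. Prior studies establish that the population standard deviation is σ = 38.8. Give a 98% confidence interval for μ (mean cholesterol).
(220.99, 242.41)

z-interval (σ known):
z* = 2.326 for 98% confidence

Margin of error = z* · σ/√n = 2.326 · 38.8/√71 = 10.71

CI: (231.7 - 10.71, 231.7 + 10.71) = (220.99, 242.41)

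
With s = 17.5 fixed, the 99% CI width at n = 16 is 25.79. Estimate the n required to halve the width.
n ≈ 64

CI width ∝ 1/√n
To reduce width by factor 2, need √n to grow by 2 → need 2² = 4 times as many samples.

Current: n = 16, width = 25.79
New: n = 64, width ≈ 11.62

Width reduced by factor of 25.79/11.62 = 2.22.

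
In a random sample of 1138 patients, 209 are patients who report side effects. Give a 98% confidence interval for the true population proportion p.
(0.157, 0.210)

Proportion CI:
p̂ = 209/1138 = 0.18366
SE = √(p̂(1-p̂)/n) = √(0.18366 · 0.81634 / 1138) = 0.01148

z* = 2.326
Margin = z* · SE = 2.326 · 0.01148 = 0.0267

CI: 0.18366 ± 0.0267 = (0.157, 0.210)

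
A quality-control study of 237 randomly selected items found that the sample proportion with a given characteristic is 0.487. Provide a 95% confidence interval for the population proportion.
(0.423, 0.551)

Proportion CI:
SE = √(p̂(1-p̂)/n) = √(0.487 · 0.513 / 237) = 0.03247

z* = 1.960
Margin = z* · SE = 1.960 · 0.03247 = 0.0636

CI: 0.487 ± 0.0636 = (0.423, 0.551)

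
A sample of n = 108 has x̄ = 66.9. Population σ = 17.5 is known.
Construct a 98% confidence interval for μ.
(62.98, 70.82)

z-interval (σ known):
z* = 2.326 for 98% confidence

Margin of error = z* · σ/√n = 2.326 · 17.5/√108 = 3.92

CI: (66.9 - 3.92, 66.9 + 3.92) = (62.98, 70.82)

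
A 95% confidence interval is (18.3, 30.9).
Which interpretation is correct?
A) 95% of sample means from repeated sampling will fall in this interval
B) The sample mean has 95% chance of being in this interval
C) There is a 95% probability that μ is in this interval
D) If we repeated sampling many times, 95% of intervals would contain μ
D

A) Wrong — coverage applies to intervals containing μ, not to future x̄ values.
B) Wrong — x̄ is observed and sits in the interval by construction.
C) Wrong — μ is fixed; the randomness lives in the interval, not in μ.
D) Correct — this is the frequentist long-run coverage interpretation.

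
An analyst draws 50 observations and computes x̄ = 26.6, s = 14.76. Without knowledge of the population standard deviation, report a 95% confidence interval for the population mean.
(22.40, 30.80)

t-interval (σ unknown):
df = n - 1 = 49
t* = 2.010 for 95% confidence

Margin of error = t* · s/√n = 2.010 · 14.76/√50 = 4.20

CI: (22.40, 30.80)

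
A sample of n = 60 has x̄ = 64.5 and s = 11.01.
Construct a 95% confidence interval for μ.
(61.66, 67.34)

t-interval (σ unknown):
df = n - 1 = 59
t* = 2.001 for 95% confidence

Margin of error = t* · s/√n = 2.001 · 11.01/√60 = 2.84

CI: (61.66, 67.34)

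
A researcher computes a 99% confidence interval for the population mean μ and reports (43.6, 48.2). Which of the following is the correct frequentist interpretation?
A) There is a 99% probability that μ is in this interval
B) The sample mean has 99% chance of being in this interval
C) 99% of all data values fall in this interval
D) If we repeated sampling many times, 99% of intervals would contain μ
D

A) Wrong — μ is fixed; the randomness lives in the interval, not in μ.
B) Wrong — x̄ is observed and sits in the interval by construction.
C) Wrong — a CI is about the parameter μ, not individual data values.
D) Correct — this is the frequentist long-run coverage interpretation.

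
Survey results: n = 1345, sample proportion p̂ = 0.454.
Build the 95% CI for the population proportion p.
(0.427, 0.481)

Proportion CI:
SE = √(p̂(1-p̂)/n) = √(0.454 · 0.546 / 1345) = 0.01358

z* = 1.960
Margin = z* · SE = 1.960 · 0.01358 = 0.0266

CI: 0.454 ± 0.0266 = (0.427, 0.481)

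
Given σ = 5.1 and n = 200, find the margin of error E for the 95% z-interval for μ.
Margin of error = 0.71

Margin of error = z* · σ/√n
= 1.960 · 5.1/√200
= 1.960 · 5.1/14.1421
= 0.71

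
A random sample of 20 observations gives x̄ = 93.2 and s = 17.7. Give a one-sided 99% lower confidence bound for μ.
μ ≥ 83.15

Lower bound (one-sided):
t* = 2.539 (one-sided for 99%)
Lower bound = x̄ - t* · s/√n = 93.2 - 2.539 · 17.7/√20 = 83.15

We are 99% confident that μ ≥ 83.15.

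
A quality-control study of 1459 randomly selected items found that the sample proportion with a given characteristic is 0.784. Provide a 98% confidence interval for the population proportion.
(0.759, 0.809)

Proportion CI:
SE = √(p̂(1-p̂)/n) = √(0.784 · 0.216 / 1459) = 0.01077

z* = 2.326
Margin = z* · SE = 2.326 · 0.01077 = 0.0251

CI: 0.784 ± 0.0251 = (0.759, 0.809)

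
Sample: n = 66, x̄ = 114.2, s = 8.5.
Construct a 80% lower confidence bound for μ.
μ ≥ 113.31

Lower bound (one-sided):
t* = 0.847 (one-sided for 80%)
Lower bound = x̄ - t* · s/√n = 114.2 - 0.847 · 8.5/√66 = 113.31

We are 80% confident that μ ≥ 113.31.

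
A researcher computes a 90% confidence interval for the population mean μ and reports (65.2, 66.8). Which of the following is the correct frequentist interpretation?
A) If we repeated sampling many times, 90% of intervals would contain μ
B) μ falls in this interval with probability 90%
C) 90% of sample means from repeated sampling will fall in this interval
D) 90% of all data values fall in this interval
A

A) Correct — this is the frequentist long-run coverage interpretation.
B) Wrong — μ is fixed; the randomness lives in the interval, not in μ.
C) Wrong — coverage applies to intervals containing μ, not to future x̄ values.
D) Wrong — a CI is about the parameter μ, not individual data values.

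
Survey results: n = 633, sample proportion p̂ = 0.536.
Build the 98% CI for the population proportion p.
(0.490, 0.582)

Proportion CI:
SE = √(p̂(1-p̂)/n) = √(0.536 · 0.464 / 633) = 0.01982

z* = 2.326
Margin = z* · SE = 2.326 · 0.01982 = 0.0461

CI: 0.536 ± 0.0461 = (0.490, 0.582)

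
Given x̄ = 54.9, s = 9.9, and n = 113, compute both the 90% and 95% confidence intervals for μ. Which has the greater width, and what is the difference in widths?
95% CI is wider by 0.60

df = 112
90% CI: t* = 1.659, (53.35, 56.45), width = 2 · t* · s/√n = 3.09
95% CI: t* = 1.981, (53.06, 56.74), width = 2 · t* · s/√n = 3.69

The 95% CI is wider by 3.69 - 3.09 = 0.60.
Higher confidence requires a wider interval.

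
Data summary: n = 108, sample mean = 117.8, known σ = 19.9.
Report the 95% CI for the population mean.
(114.05, 121.55)

z-interval (σ known):
z* = 1.960 for 95% confidence

Margin of error = z* · σ/√n = 1.960 · 19.9/√108 = 3.75

CI: (117.8 - 3.75, 117.8 + 3.75) = (114.05, 121.55)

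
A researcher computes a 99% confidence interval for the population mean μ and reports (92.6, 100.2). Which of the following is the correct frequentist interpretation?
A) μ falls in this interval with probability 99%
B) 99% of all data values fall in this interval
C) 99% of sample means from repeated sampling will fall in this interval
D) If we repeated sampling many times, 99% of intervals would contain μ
D

A) Wrong — μ is fixed; the randomness lives in the interval, not in μ.
B) Wrong — a CI is about the parameter μ, not individual data values.
C) Wrong — coverage applies to intervals containing μ, not to future x̄ values.
D) Correct — this is the frequentist long-run coverage interpretation.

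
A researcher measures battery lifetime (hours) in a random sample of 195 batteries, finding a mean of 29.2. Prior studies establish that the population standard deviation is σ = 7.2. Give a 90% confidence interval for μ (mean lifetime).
(28.35, 30.05)

z-interval (σ known):
z* = 1.645 for 90% confidence

Margin of error = z* · σ/√n = 1.645 · 7.2/√195 = 0.85

CI: (29.2 - 0.85, 29.2 + 0.85) = (28.35, 30.05)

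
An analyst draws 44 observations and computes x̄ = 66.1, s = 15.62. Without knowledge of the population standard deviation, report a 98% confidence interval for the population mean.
(60.41, 71.79)

t-interval (σ unknown):
df = n - 1 = 43
t* = 2.416 for 98% confidence

Margin of error = t* · s/√n = 2.416 · 15.62/√44 = 5.69

CI: (60.41, 71.79)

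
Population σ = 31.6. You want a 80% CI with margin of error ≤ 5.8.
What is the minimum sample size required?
n ≥ 49

For margin E ≤ 5.8:
n ≥ (z* · σ / E)²
n ≥ (1.282 · 31.6 / 5.8)²
n ≥ 48.79

Minimum n = 49 (rounding up)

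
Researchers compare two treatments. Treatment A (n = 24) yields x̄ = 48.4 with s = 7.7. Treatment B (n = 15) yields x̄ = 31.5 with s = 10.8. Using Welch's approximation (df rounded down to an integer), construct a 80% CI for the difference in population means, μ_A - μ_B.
(12.67, 21.13)

Difference: x̄₁ - x̄₂ = 16.90
SE = √(s₁²/n₁ + s₂²/n₂) = √(7.7²/24 + 10.8²/15) = 3.2010
df = 22.90 → 22 (Welch–Satterthwaite, rounded down)
t* = 1.321

CI: 16.90 ± 1.321 · 3.2010 = 16.90 ± 4.23 = (12.67, 21.13)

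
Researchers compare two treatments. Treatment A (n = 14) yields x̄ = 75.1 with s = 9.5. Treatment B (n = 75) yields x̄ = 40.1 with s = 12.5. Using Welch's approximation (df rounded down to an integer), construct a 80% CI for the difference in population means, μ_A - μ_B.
(31.14, 38.86)

Difference: x̄₁ - x̄₂ = 35.00
SE = √(s₁²/n₁ + s₂²/n₂) = √(9.5²/14 + 12.5²/75) = 2.9206
df = 22.35 → 22 (Welch–Satterthwaite, rounded down)
t* = 1.321

CI: 35.00 ± 1.321 · 2.9206 = 35.00 ± 3.86 = (31.14, 38.86)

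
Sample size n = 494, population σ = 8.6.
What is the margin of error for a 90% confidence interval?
Margin of error = 0.64

Margin of error = z* · σ/√n
= 1.645 · 8.6/√494
= 1.645 · 8.6/22.2261
= 0.64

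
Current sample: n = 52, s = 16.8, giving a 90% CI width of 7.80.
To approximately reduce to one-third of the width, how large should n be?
n ≈ 468

CI width ∝ 1/√n
To reduce width by factor 3, need √n to grow by 3 → need 3² = 9 times as many samples.

Current: n = 52, width = 7.80
New: n = 468, width ≈ 2.56

Width reduced by factor of 7.80/2.56 = 3.05.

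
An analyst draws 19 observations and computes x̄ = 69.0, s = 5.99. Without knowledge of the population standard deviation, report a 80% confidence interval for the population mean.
(67.17, 70.83)

t-interval (σ unknown):
df = n - 1 = 18
t* = 1.330 for 80% confidence

Margin of error = t* · s/√n = 1.330 · 5.99/√19 = 1.83

CI: (67.17, 70.83)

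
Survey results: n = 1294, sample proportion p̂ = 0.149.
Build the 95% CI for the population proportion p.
(0.130, 0.168)

Proportion CI:
SE = √(p̂(1-p̂)/n) = √(0.149 · 0.851 / 1294) = 0.00990

z* = 1.960
Margin = z* · SE = 1.960 · 0.00990 = 0.0194

CI: 0.149 ± 0.0194 = (0.130, 0.168)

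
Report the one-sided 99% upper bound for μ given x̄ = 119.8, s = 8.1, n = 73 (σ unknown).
μ ≤ 122.06

Upper bound (one-sided):
t* = 2.379 (one-sided for 99%)
Upper bound = x̄ + t* · s/√n = 119.8 + 2.379 · 8.1/√73 = 122.06

We are 99% confident that μ ≤ 122.06.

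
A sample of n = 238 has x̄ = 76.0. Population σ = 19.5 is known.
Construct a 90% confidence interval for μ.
(73.92, 78.08)

z-interval (σ known):
z* = 1.645 for 90% confidence

Margin of error = z* · σ/√n = 1.645 · 19.5/√238 = 2.08

CI: (76.0 - 2.08, 76.0 + 2.08) = (73.92, 78.08)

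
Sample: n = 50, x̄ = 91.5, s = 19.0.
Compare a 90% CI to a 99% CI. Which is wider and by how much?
99% CI is wider by 5.39

df = 49
90% CI: t* = 1.677, (86.99, 96.01), width = 2 · t* · s/√n = 9.01
99% CI: t* = 2.680, (84.30, 98.70), width = 2 · t* · s/√n = 14.40

The 99% CI is wider by 14.40 - 9.01 = 5.39.
Higher confidence requires a wider interval.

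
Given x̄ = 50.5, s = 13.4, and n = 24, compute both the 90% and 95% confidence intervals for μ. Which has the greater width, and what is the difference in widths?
95% CI is wider by 1.94

df = 23
90% CI: t* = 1.714, (45.81, 55.19), width = 2 · t* · s/√n = 9.38
95% CI: t* = 2.069, (44.84, 56.16), width = 2 · t* · s/√n = 11.32

The 95% CI is wider by 11.32 - 9.38 = 1.94.
Higher confidence requires a wider interval.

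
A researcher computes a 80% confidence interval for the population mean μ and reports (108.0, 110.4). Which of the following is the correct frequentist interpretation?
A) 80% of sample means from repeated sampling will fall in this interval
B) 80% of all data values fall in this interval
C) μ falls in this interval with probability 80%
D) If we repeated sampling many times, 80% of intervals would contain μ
D

A) Wrong — coverage applies to intervals containing μ, not to future x̄ values.
B) Wrong — a CI is about the parameter μ, not individual data values.
C) Wrong — μ is fixed; the randomness lives in the interval, not in μ.
D) Correct — this is the frequentist long-run coverage interpretation.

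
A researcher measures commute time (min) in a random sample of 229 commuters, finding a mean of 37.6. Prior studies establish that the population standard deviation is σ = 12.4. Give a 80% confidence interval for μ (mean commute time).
(36.55, 38.65)

z-interval (σ known):
z* = 1.282 for 80% confidence

Margin of error = z* · σ/√n = 1.282 · 12.4/√229 = 1.05

CI: (37.6 - 1.05, 37.6 + 1.05) = (36.55, 38.65)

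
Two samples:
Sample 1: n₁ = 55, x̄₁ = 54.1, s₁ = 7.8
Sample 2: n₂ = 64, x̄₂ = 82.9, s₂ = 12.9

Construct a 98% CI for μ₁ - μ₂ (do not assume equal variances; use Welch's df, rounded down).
(-33.35, -24.25)

Difference: x̄₁ - x̄₂ = -28.80
SE = √(s₁²/n₁ + s₂²/n₂) = √(7.8²/55 + 12.9²/64) = 1.9252
df = 105.69 → 105 (Welch–Satterthwaite, rounded down)
t* = 2.362

CI: -28.80 ± 2.362 · 1.9252 = -28.80 ± 4.55 = (-33.35, -24.25)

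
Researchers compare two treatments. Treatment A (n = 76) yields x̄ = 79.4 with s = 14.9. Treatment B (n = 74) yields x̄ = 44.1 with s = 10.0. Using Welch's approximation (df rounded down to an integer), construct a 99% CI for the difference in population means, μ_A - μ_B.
(29.90, 40.70)

Difference: x̄₁ - x̄₂ = 35.30
SE = √(s₁²/n₁ + s₂²/n₂) = √(14.9²/76 + 10.0²/74) = 2.0670
df = 131.52 → 131 (Welch–Satterthwaite, rounded down)
t* = 2.614

CI: 35.30 ± 2.614 · 2.0670 = 35.30 ± 5.40 = (29.90, 40.70)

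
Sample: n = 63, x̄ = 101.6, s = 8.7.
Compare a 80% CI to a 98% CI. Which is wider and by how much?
98% CI is wider by 2.39

df = 62
80% CI: t* = 1.295, (100.18, 103.02), width = 2 · t* · s/√n = 2.84
98% CI: t* = 2.388, (98.98, 104.22), width = 2 · t* · s/√n = 5.23

The 98% CI is wider by 5.23 - 2.84 = 2.39.
Higher confidence requires a wider interval.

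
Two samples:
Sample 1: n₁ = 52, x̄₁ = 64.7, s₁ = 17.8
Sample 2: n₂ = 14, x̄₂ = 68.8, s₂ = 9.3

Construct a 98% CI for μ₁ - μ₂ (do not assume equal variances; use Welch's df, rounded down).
(-12.58, 4.38)

Difference: x̄₁ - x̄₂ = -4.10
SE = √(s₁²/n₁ + s₂²/n₂) = √(17.8²/52 + 9.3²/14) = 3.5030
df = 41.10 → 41 (Welch–Satterthwaite, rounded down)
t* = 2.421

CI: -4.10 ± 2.421 · 3.5030 = -4.10 ± 8.48 = (-12.58, 4.38)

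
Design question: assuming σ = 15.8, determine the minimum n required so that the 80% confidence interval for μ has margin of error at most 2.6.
n ≥ 61

For margin E ≤ 2.6:
n ≥ (z* · σ / E)²
n ≥ (1.282 · 15.8 / 2.6)²
n ≥ 60.69

Minimum n = 61 (rounding up)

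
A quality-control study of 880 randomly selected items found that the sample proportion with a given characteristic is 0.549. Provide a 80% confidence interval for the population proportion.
(0.527, 0.571)

Proportion CI:
SE = √(p̂(1-p̂)/n) = √(0.549 · 0.451 / 880) = 0.01677

z* = 1.282
Margin = z* · SE = 1.282 · 0.01677 = 0.0215

CI: 0.549 ± 0.0215 = (0.527, 0.571)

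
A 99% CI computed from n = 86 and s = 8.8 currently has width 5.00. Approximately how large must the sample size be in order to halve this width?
n ≈ 344

CI width ∝ 1/√n
To reduce width by factor 2, need √n to grow by 2 → need 2² = 4 times as many samples.

Current: n = 86, width = 5.00
New: n = 344, width ≈ 2.46

Width reduced by factor of 5.00/2.46 = 2.03.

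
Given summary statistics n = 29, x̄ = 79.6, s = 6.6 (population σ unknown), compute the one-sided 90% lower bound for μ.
μ ≥ 77.99

Lower bound (one-sided):
t* = 1.313 (one-sided for 90%)
Lower bound = x̄ - t* · s/√n = 79.6 - 1.313 · 6.6/√29 = 77.99

We are 90% confident that μ ≥ 77.99.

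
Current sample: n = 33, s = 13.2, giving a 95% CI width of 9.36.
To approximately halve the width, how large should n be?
n ≈ 132

CI width ∝ 1/√n
To reduce width by factor 2, need √n to grow by 2 → need 2² = 4 times as many samples.

Current: n = 33, width = 9.36
New: n = 132, width ≈ 4.55

Width reduced by factor of 9.36/4.55 = 2.06.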